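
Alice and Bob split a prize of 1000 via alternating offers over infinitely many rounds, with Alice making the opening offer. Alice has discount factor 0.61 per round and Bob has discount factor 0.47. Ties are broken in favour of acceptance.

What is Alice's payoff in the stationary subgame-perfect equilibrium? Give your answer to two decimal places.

Let x be Alice's share when Alice proposes and y be Bob's share when Bob proposes.
Bob accepts iff offered ≥ 0.47·y, so x = 1000 − 0.47y. Symmetrically y = 1000 − 0.61x.
Substituting: x = 1000 − 0.47(1000 − 0.61x), giving x(1 − 0.61·0.47) = 1000(1 − 0.47).
So x = 1000 × 0.53 / 0.7133 ≈ 743.0254, and Bob receives 1000 − x ≈ 256.9746.

743.03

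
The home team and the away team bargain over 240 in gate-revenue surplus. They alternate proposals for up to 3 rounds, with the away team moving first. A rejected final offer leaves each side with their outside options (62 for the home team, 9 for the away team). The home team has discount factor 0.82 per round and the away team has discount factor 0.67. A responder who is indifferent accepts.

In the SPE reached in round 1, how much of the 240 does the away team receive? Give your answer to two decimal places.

Round 3 (the away team proposes): the home team gets 62 if talks fail, so the away team offers 62 and keeps 178.
Round 2 (the home team proposes): the away team can get 178 next round, worth 0.67 × 178 = 119.26 now, so the home team offers 119.26, keeping 120.74.
Round 1 (the away team proposes): the home team can get 120.74 next round, worth 0.82 × 120.74 = 99.0068 now. The away team offers 99.0068 and keeps 240 − 99.0068 = 140.9932.

140.99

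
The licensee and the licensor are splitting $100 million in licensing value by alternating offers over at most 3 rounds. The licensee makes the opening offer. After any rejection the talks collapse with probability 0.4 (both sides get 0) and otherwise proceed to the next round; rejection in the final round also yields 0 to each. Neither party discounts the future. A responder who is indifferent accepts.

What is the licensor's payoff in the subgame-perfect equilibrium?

24

Round 3 (the licensee proposes): the licensor will accept anything ≥ 0, so the licensee offers 0 and keeps 100.
Round 2 (the licensor proposes): rejecting gives the licensee an expected 0.6 × 100 = 60. The licensor offers 60 and keeps 100 − 60 = 40.
Round 1 (the licensee proposes): rejecting gives the licensor an expected 0.6 × 40 = 24, so the licensee offers 24, keeping 76.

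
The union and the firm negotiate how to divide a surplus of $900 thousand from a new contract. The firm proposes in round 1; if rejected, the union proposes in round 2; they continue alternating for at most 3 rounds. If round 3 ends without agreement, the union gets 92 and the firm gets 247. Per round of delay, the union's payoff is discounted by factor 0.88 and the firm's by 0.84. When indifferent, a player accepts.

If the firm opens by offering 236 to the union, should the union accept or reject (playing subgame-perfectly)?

Accept

Work out the union's continuation value if the offer is rejected.
Round 3 (the firm proposes): the union gets 92 if talks fail, so the firm offers 92 and keeps 808.
Round 2 (the union proposes): the firm can get 808 next round, worth 0.84 × 808 = 678.72 now; the union offers that and keeps 221.28.
So by rejecting in round 1, the union gets 221.28 next round, worth 0.88 × 221.28 = 194.7264 now.
Offer 236 ≥ 194.7264, so the union accepts.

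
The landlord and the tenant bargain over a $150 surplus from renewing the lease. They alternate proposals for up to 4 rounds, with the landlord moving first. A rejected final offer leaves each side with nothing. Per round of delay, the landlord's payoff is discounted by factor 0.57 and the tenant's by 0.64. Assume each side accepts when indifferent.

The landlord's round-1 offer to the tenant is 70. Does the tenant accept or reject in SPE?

Round 4 (the tenant proposes): rejection yields 0 for the landlord; the tenant offers 0 and keeps 150.
Round 3 (the landlord proposes): the tenant can get 150 next round, worth 0.64 × 150 = 96 now. The landlord offers 96 and keeps 150 − 96 = 54.
Round 2 (the tenant proposes): the landlord can get 54 next round, worth 0.57 × 54 = 30.78 now; the tenant offers that and keeps 119.22.
So by rejecting in round 1, the tenant gets 119.22 next round, worth 0.64 × 119.22 = 76.3008 now.
Offer 70 < 76.3008, so the tenant rejects.

Reject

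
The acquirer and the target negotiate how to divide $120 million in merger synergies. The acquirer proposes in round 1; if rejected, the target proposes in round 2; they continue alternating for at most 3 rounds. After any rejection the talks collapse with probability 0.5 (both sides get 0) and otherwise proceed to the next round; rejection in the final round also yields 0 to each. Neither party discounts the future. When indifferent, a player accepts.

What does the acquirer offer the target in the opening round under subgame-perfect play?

Round 3 (the acquirer proposes): rejection yields 0 for the target; the acquirer offers 0 and keeps 120.
Round 2 (the target proposes): rejecting gives the acquirer an expected 0.5 × 120 = 60, so the target offers 60, keeping 60.
Round 1 (the acquirer proposes): rejecting gives the target an expected 0.5 × 60 = 30. The acquirer offers 30 and keeps 120 − 30 = 90.

30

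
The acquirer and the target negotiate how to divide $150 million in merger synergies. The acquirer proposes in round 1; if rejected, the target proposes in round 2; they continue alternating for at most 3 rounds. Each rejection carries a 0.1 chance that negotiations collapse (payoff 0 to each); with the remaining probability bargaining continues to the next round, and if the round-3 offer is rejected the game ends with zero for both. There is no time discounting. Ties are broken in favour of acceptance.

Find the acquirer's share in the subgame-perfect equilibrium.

By backward induction:
Round 3 (the acquirer proposes): rejection yields 0 for the target; the acquirer offers 0 and keeps 150.
Round 2 (the target proposes): rejecting gives the acquirer an expected 0.9 × 150 = 135, so the target offers 135, keeping 15.
Round 1 (the acquirer proposes): rejecting gives the target an expected 0.9 × 15 = 13.5, so the acquirer offers 13.5, keeping 136.5.

136.5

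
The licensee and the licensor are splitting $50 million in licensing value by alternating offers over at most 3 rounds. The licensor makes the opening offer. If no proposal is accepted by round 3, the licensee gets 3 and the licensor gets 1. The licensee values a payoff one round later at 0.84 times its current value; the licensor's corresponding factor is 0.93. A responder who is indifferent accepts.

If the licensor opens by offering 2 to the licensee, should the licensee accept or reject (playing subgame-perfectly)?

Reject

Work out the licensee's continuation value if the offer is rejected.
Round 3 (the licensor proposes): the licensee gets 3 if talks fail, so the licensor offers 3 and keeps 47.
Round 2 (the licensee proposes): the licensor can get 47 next round, worth 0.93 × 47 = 43.71 now. The licensee offers 43.71 and keeps 50 − 43.71 = 6.29.
So by rejecting in round 1, the licensee gets 6.29 next round, worth 0.84 × 6.29 = 5.2836 now.
Offer 2 < 5.2836, so the licensee rejects.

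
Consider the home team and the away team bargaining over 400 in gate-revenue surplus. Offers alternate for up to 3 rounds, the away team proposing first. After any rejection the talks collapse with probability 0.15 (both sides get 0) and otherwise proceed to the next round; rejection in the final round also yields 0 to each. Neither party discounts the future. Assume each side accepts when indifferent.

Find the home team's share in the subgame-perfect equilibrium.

51

Round 3 (the away team proposes): the home team will accept anything ≥ 0, so the away team offers 0 and keeps 400.
Round 2 (the home team proposes): rejecting gives the away team an expected 0.85 × 400 = 340, so the home team offers 340, keeping 60.
Round 1 (the away team proposes): rejecting gives the home team an expected 0.85 × 60 = 51. The away team offers 51 and keeps 400 − 51 = 349.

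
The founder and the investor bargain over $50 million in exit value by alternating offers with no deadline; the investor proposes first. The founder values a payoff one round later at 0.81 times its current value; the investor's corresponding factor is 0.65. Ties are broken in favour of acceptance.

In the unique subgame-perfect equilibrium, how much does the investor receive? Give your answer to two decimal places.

In a stationary SPE each proposer offers the other exactly their discounted continuation value.
If the investor keeps x when proposing and the founder keeps y when proposing, then x = 50 − 0.81y and y = 50 − 0.65x.
Solving: x = 50(1 − 0.81) / (1 − 0.65·0.81) = 9.5 / 0.4735 ≈ 20.0634.
The founder gets 50 − 20.0634 ≈ 29.9366.

20.06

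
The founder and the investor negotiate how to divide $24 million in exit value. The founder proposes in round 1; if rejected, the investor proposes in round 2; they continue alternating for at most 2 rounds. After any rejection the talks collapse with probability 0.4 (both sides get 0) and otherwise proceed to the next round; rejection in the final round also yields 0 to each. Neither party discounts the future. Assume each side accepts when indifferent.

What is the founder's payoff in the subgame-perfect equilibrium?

Round 2 (the investor proposes): the founder will accept anything ≥ 0, so the investor offers 0 and keeps 24.
Round 1 (the founder proposes): rejecting gives the investor an expected 0.6 × 24 = 14.4, so the founder offers 14.4, keeping 9.6.

9.6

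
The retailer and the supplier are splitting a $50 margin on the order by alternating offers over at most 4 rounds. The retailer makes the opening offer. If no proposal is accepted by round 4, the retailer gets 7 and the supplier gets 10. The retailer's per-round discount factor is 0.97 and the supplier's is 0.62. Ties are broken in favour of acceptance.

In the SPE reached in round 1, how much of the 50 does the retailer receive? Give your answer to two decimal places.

33.04

Work backward from the last round.
Round 4 (the supplier proposes): the retailer gets 7 if talks fail, so the supplier offers 7 and keeps 43.
Round 3 (the retailer proposes): the supplier can get 43 next round, worth 0.62 × 43 = 26.66 now, so the retailer offers 26.66, keeping 23.34.
Round 2 (the supplier proposes): the retailer can get 23.34 next round, worth 0.97 × 23.34 = 22.6398 now; the supplier offers that and keeps 27.3602.
Round 1 (the retailer proposes): the supplier can get 27.3602 next round, worth 0.62 × 27.3602 = 16.963324 now, so the retailer offers 16.963324, keeping 33.036676.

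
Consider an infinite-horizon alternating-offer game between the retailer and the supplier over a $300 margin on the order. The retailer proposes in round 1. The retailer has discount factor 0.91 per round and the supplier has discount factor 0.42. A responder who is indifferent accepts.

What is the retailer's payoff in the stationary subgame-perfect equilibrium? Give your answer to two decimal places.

In a stationary SPE each proposer offers the other exactly their discounted continuation value.
If the retailer keeps x when proposing and the supplier keeps y when proposing, then x = 300 − 0.42y and y = 300 − 0.91x.
Solving: x = 300(1 − 0.42) / (1 − 0.91·0.42) = 174 / 0.6178 ≈ 281.6445.
The supplier gets 300 − 281.6445 ≈ 18.3555.

281.64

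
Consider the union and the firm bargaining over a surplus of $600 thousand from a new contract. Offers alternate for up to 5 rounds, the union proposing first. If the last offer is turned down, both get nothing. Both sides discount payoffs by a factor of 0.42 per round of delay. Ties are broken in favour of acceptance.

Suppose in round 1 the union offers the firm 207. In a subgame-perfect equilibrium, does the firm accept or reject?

Accept

Round 5 (the union proposes): the firm will accept anything ≥ 0, so the union offers 0 and keeps 600.
Round 4 (the firm proposes): the union can get 600 next round, worth 0.42 × 600 = 252 now; the firm offers that and keeps 348.
Round 3 (the union proposes): the firm can get 348 next round, worth 0.42 × 348 = 146.16 now, so the union offers 146.16, keeping 453.84.
Round 2 (the firm proposes): the union can get 453.84 next round, worth 0.42 × 453.84 = 190.6128 now, so the firm offers 190.6128, keeping 409.3872.
So by rejecting in round 1, the firm gets 409.3872 next round, worth 0.42 × 409.3872 = 171.942624 now.
Offer 207 ≥ 171.942624, so the firm accepts.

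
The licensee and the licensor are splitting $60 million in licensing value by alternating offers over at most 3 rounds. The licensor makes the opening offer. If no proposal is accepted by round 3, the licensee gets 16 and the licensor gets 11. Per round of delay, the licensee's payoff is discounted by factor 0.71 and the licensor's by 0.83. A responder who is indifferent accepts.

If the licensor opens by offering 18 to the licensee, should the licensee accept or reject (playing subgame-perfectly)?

Round 3 (the licensor proposes): the licensee gets 16 if talks fail, so the licensor offers 16 and keeps 44.
Round 2 (the licensee proposes): the licensor can get 44 next round, worth 0.83 × 44 = 36.52 now, so the licensee offers 36.52, keeping 23.48.
So by rejecting in round 1, the licensee gets 23.48 next round, worth 0.71 × 23.48 = 16.6708 now.
Offer 18 ≥ 16.6708, so the licensee accepts.

Accept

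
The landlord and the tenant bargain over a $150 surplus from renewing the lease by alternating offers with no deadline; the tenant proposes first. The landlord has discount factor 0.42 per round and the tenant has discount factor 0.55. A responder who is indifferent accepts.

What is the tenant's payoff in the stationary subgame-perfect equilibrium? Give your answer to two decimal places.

113.13

Let x be the tenant's share when the tenant proposes and y be the landlord's share when the landlord proposes.
The landlord accepts iff offered ≥ 0.42·y, so x = 150 − 0.42y. Symmetrically y = 150 − 0.55x.
Substituting: x = 150 − 0.42(150 − 0.55x), giving x(1 − 0.55·0.42) = 150(1 − 0.42).
So x = 150 × 0.58 / 0.769 ≈ 113.1339, and the landlord receives 150 − x ≈ 36.8661.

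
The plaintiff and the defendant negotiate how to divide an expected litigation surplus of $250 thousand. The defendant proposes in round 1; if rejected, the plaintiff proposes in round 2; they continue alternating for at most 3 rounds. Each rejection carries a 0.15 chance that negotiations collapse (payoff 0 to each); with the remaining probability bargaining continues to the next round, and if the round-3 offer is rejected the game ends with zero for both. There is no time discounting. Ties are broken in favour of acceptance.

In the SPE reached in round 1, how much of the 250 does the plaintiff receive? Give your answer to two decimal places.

Round 3 (the defendant proposes): rejection yields 0 for the plaintiff; the defendant offers 0 and keeps 250.
Round 2 (the plaintiff proposes): rejecting gives the defendant an expected 0.85 × 250 = 212.5. The plaintiff offers 212.5 and keeps 250 − 212.5 = 37.5.
Round 1 (the defendant proposes): rejecting gives the plaintiff an expected 0.85 × 37.5 = 31.875. The defendant offers 31.875 and keeps 250 − 31.875 = 218.125.

31.88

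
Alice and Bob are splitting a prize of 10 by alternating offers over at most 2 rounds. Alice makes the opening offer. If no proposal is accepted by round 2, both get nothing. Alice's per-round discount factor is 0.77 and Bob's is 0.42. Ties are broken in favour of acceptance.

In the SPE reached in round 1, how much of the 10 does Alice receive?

Round 2 (Bob proposes): rejection yields 0 for Alice; Bob offers 0 and keeps 10.
Round 1 (Alice proposes): Bob can get 10 next round, worth 0.42 × 10 = 4.2 now; Alice offers that and keeps 5.8.

5.8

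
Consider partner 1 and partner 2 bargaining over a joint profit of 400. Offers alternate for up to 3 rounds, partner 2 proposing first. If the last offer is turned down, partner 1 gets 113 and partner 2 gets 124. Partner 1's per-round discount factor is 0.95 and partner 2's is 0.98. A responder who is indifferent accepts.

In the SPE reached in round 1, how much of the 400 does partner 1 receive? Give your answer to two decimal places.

112.80

Work backward from the last round.
Round 3 (partner 2 proposes): partner 1 gets 113 if talks fail, so partner 2 offers 113 and keeps 287.
Round 2 (partner 1 proposes): partner 2 can get 287 next round, worth 0.98 × 287 = 281.26 now. Partner 1 offers 281.26 and keeps 400 − 281.26 = 118.74.
Round 1 (partner 2 proposes): partner 1 can get 118.74 next round, worth 0.95 × 118.74 = 112.803 now; partner 2 offers that and keeps 287.197.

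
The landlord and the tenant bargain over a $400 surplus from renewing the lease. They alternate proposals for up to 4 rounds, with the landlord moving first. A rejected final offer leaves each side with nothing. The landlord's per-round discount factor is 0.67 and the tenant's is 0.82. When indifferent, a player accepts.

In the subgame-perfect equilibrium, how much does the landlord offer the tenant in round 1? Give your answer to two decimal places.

288.44

Round 4 (the tenant proposes): the landlord will accept anything ≥ 0, so the tenant offers 0 and keeps 400.
Round 3 (the landlord proposes): the tenant can get 400 next round, worth 0.82 × 400 = 328 now, so the landlord offers 328, keeping 72.
Round 2 (the tenant proposes): the landlord can get 72 next round, worth 0.67 × 72 = 48.24 now. The tenant offers 48.24 and keeps 400 − 48.24 = 351.76.
Round 1 (the landlord proposes): the tenant can get 351.76 next round, worth 0.82 × 351.76 = 288.4432 now, so the landlord offers 288.4432, keeping 111.5568.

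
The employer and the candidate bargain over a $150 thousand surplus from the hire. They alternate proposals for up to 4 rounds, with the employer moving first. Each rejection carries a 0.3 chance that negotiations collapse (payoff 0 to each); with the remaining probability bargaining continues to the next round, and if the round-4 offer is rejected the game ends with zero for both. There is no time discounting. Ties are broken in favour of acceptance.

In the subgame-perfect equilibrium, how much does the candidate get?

82.95

Round 4 (the candidate proposes): rejection yields 0 for the employer; the candidate offers 0 and keeps 150.
Round 3 (the employer proposes): rejecting gives the candidate an expected 0.7 × 150 = 105, so the employer offers 105, keeping 45.
Round 2 (the candidate proposes): rejecting gives the employer an expected 0.7 × 45 = 31.5; the candidate offers that and keeps 118.5.
Round 1 (the employer proposes): rejecting gives the candidate an expected 0.7 × 118.5 = 82.95; the employer offers that and keeps 67.05.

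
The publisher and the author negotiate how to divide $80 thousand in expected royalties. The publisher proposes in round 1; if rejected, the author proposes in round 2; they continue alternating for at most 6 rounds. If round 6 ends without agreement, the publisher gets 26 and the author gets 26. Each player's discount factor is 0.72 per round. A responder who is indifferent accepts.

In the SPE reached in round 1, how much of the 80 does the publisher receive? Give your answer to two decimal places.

45.06

Round 6 (the author proposes): the publisher gets 26 if talks fail, so the author offers 26 and keeps 54.
Round 5 (the publisher proposes): the author can get 54 next round, worth 0.72 × 54 = 38.88 now; the publisher offers that and keeps 41.12.
Round 4 (the author proposes): the publisher can get 41.12 next round, worth 0.72 × 41.12 = 29.6064 now, so the author offers 29.6064, keeping 50.3936.
Round 3 (the publisher proposes): the author can get 50.3936 next round, worth 0.72 × 50.3936 = 36.283392 now; the publisher offers that and keeps 43.716608.
Round 2 (the author proposes): the publisher can get 43.716608 next round, worth 0.72 × 43.716608 = 31.47595776 now. The author offers 31.47595776 and keeps 80 − 31.47595776 = 48.52404224.
Round 1 (the publisher proposes): the author can get 48.52404224 next round, worth 0.72 × 48.52404224 = 34.9373104128 now. The publisher offers 34.9373104128 and keeps 80 − 34.9373104128 = 45.0626895872.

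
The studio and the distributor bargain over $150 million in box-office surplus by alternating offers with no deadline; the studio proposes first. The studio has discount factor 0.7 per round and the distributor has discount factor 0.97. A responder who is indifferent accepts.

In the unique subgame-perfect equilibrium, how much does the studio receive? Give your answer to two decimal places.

14.02

In a stationary SPE each proposer offers the other exactly their discounted continuation value.
If the studio keeps x when proposing and the distributor keeps y when proposing, then x = 150 − 0.97y and y = 150 − 0.7x.
Solving: x = 150(1 − 0.97) / (1 − 0.7·0.97) = 4.5 / 0.321 ≈ 14.0187.
The distributor gets 150 − 14.0187 ≈ 135.9813.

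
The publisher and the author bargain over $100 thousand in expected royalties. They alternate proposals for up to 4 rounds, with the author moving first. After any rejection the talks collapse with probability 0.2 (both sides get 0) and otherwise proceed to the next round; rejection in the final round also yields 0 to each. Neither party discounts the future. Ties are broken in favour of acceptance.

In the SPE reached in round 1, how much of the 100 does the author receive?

Round 4 (the publisher proposes): rejection yields 0 for the author; the publisher offers 0 and keeps 100.
Round 3 (the author proposes): rejecting gives the publisher an expected 0.8 × 100 = 80; the author offers that and keeps 20.
Round 2 (the publisher proposes): rejecting gives the author an expected 0.8 × 20 = 16, so the publisher offers 16, keeping 84.
Round 1 (the author proposes): rejecting gives the publisher an expected 0.8 × 84 = 67.2. The author offers 67.2 and keeps 100 − 67.2 = 32.8.

32.8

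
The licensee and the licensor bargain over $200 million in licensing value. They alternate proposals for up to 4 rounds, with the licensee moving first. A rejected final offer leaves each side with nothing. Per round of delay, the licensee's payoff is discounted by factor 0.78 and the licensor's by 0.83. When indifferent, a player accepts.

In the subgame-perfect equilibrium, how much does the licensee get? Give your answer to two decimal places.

By backward induction:
Round 4 (the licensor proposes): the licensee will accept anything ≥ 0, so the licensor offers 0 and keeps 200.
Round 3 (the licensee proposes): the licensor can get 200 next round, worth 0.83 × 200 = 166 now. The licensee offers 166 and keeps 200 − 166 = 34.
Round 2 (the licensor proposes): the licensee can get 34 next round, worth 0.78 × 34 = 26.52 now. The licensor offers 26.52 and keeps 200 − 26.52 = 173.48.
Round 1 (the licensee proposes): the licensor can get 173.48 next round, worth 0.83 × 173.48 = 143.9884 now, so the licensee offers 143.9884, keeping 56.0116.

56.01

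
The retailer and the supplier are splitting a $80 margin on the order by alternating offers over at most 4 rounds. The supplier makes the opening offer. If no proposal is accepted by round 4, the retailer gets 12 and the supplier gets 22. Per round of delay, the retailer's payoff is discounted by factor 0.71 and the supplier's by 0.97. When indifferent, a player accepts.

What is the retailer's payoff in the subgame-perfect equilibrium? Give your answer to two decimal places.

30.06

Round 4 (the retailer proposes): the supplier gets 22 if talks fail, so the retailer offers 22 and keeps 58.
Round 3 (the supplier proposes): the retailer can get 58 next round, worth 0.71 × 58 = 41.18 now; the supplier offers that and keeps 38.82.
Round 2 (the retailer proposes): the supplier can get 38.82 next round, worth 0.97 × 38.82 = 37.6554 now, so the retailer offers 37.6554, keeping 42.3446.
Round 1 (the supplier proposes): the retailer can get 42.3446 next round, worth 0.71 × 42.3446 = 30.064666 now, so the supplier offers 30.064666, keeping 49.935334.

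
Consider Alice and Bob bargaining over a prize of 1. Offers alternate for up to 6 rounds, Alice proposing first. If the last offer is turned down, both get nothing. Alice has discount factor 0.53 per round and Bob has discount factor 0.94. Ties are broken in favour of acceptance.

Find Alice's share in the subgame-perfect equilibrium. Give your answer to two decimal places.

0.10

By backward induction:
Round 6 (Bob proposes): Alice will accept anything ≥ 0, so Bob offers 0 and keeps 1.
Round 5 (Alice proposes): Bob can get 1 next round, worth 0.94 × 1 = 0.94 now; Alice offers that and keeps 0.06.
Round 4 (Bob proposes): Alice can get 0.06 next round, worth 0.53 × 0.06 = 0.0318 now. Bob offers 0.0318 and keeps 1 − 0.0318 = 0.9682.
Round 3 (Alice proposes): Bob can get 0.9682 next round, worth 0.94 × 0.9682 = 0.910108 now. Alice offers 0.910108 and keeps 1 − 0.910108 = 0.089892.
Round 2 (Bob proposes): Alice can get 0.089892 next round, worth 0.53 × 0.089892 = 0.04764276 now. Bob offers 0.04764276 and keeps 1 − 0.04764276 = 0.95235724.
Round 1 (Alice proposes): Bob can get 0.95235724 next round, worth 0.94 × 0.95235724 = 0.8952158056 now, so Alice offers 0.8952158056, keeping 0.1047841944.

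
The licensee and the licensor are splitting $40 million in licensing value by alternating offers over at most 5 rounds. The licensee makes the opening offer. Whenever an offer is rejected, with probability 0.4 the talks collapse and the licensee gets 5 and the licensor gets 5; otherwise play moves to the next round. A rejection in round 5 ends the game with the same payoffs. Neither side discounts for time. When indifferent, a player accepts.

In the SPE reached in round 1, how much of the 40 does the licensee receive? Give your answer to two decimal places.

By backward induction:
Round 5 (the licensee proposes): the licensor gets 5 if talks fail, so the licensee offers 5 and keeps 35.
Round 4 (the licensor proposes): rejecting gives the licensee an expected 0.6 × 35 + 0.4 × 5 = 23; the licensor offers that and keeps 17.
Round 3 (the licensee proposes): rejecting gives the licensor an expected 0.6 × 17 + 0.4 × 5 = 12.2; the licensee offers that and keeps 27.8.
Round 2 (the licensor proposes): rejecting gives the licensee an expected 0.6 × 27.8 + 0.4 × 5 = 18.68. The licensor offers 18.68 and keeps 40 − 18.68 = 21.32.
Round 1 (the licensee proposes): rejecting gives the licensor an expected 0.6 × 21.32 + 0.4 × 5 = 14.792, so the licensee offers 14.792, keeping 25.208.

25.21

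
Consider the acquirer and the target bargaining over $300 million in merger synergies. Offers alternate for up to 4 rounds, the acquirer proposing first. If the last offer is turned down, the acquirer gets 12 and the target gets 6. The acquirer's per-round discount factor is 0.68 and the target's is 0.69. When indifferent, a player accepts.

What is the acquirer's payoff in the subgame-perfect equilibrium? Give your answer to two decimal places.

140.52

Round 4 (the target proposes): the acquirer gets 12 if talks fail, so the target offers 12 and keeps 288.
Round 3 (the acquirer proposes): the target can get 288 next round, worth 0.69 × 288 = 198.72 now. The acquirer offers 198.72 and keeps 300 − 198.72 = 101.28.
Round 2 (the target proposes): the acquirer can get 101.28 next round, worth 0.68 × 101.28 = 68.8704 now. The target offers 68.8704 and keeps 300 − 68.8704 = 231.1296.
Round 1 (the acquirer proposes): the target can get 231.1296 next round, worth 0.69 × 231.1296 = 159.479424 now. The acquirer offers 159.479424 and keeps 300 − 159.479424 = 140.520576.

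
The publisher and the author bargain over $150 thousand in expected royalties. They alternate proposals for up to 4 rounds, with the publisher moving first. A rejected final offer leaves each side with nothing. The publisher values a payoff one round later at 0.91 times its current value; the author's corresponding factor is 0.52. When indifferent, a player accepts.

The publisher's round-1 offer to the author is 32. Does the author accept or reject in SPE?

Work out the author's continuation value if the offer is rejected.
Round 4 (the author proposes): the publisher will accept anything ≥ 0, so the author offers 0 and keeps 150.
Round 3 (the publisher proposes): the author can get 150 next round, worth 0.52 × 150 = 78 now. The publisher offers 78 and keeps 150 − 78 = 72.
Round 2 (the author proposes): the publisher can get 72 next round, worth 0.91 × 72 = 65.52 now. The author offers 65.52 and keeps 150 − 65.52 = 84.48.
So by rejecting in round 1, the author gets 84.48 next round, worth 0.52 × 84.48 = 43.9296 now.
Offer 32 < 43.9296, so the author rejects.

Reject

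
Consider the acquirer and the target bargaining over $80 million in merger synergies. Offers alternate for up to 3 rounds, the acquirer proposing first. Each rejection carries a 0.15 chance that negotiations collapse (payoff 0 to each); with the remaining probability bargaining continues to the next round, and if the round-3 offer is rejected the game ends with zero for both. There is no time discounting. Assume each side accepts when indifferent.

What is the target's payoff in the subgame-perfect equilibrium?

10.2

Round 3 (the acquirer proposes): rejection yields 0 for the target; the acquirer offers 0 and keeps 80.
Round 2 (the target proposes): rejecting gives the acquirer an expected 0.85 × 80 = 68. The target offers 68 and keeps 80 − 68 = 12.
Round 1 (the acquirer proposes): rejecting gives the target an expected 0.85 × 12 = 10.2, so the acquirer offers 10.2, keeping 69.8.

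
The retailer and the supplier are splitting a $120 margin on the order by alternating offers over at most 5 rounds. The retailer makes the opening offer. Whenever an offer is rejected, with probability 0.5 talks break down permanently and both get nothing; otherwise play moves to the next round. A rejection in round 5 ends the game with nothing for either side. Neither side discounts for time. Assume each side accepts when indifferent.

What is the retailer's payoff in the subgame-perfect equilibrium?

82.5

Round 5 (the retailer proposes): rejection yields 0 for the supplier; the retailer offers 0 and keeps 120.
Round 4 (the supplier proposes): rejecting gives the retailer an expected 0.5 × 120 = 60, so the supplier offers 60, keeping 60.
Round 3 (the retailer proposes): rejecting gives the supplier an expected 0.5 × 60 = 30; the retailer offers that and keeps 90.
Round 2 (the supplier proposes): rejecting gives the retailer an expected 0.5 × 90 = 45; the supplier offers that and keeps 75.
Round 1 (the retailer proposes): rejecting gives the supplier an expected 0.5 × 75 = 37.5; the retailer offers that and keeps 82.5.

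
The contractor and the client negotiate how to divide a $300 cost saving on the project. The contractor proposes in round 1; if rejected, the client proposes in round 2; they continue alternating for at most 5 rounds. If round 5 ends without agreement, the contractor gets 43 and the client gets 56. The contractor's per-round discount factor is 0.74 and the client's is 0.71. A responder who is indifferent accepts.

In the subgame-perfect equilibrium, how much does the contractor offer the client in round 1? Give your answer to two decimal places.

Round 5 (the contractor proposes): the client gets 56 if talks fail, so the contractor offers 56 and keeps 244.
Round 4 (the client proposes): the contractor can get 244 next round, worth 0.74 × 244 = 180.56 now, so the client offers 180.56, keeping 119.44.
Round 3 (the contractor proposes): the client can get 119.44 next round, worth 0.71 × 119.44 = 84.8024 now, so the contractor offers 84.8024, keeping 215.1976.
Round 2 (the client proposes): the contractor can get 215.1976 next round, worth 0.74 × 215.1976 = 159.246224 now, so the client offers 159.246224, keeping 140.753776.
Round 1 (the contractor proposes): the client can get 140.753776 next round, worth 0.71 × 140.753776 = 99.93518096 now. The contractor offers 99.93518096 and keeps 300 − 99.93518096 = 200.06481904.

99.94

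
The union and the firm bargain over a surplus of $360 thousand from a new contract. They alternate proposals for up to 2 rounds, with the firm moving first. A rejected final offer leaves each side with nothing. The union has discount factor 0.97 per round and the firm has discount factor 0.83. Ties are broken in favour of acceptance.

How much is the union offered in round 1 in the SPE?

Round 2 (the union proposes): rejection yields 0 for the firm; the union offers 0 and keeps 360.
Round 1 (the firm proposes): the union can get 360 next round, worth 0.97 × 360 = 349.2 now. The firm offers 349.2 and keeps 360 − 349.2 = 10.8.

349.2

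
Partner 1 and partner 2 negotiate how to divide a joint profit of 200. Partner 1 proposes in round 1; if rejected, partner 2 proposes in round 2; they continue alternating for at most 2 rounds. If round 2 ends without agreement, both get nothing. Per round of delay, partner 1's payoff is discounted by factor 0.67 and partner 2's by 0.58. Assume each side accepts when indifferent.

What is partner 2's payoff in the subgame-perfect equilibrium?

116

Round 2 (partner 2 proposes): partner 1 will accept anything ≥ 0, so partner 2 offers 0 and keeps 200.
Round 1 (partner 1 proposes): partner 2 can get 200 next round, worth 0.58 × 200 = 116 now; partner 1 offers that and keeps 84.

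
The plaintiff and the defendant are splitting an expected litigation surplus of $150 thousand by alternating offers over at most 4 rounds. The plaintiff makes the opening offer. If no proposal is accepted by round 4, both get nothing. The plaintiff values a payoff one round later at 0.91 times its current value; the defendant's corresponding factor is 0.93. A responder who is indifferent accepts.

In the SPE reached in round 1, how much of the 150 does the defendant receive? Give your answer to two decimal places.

130.61

Round 4 (the defendant proposes): the plaintiff will accept anything ≥ 0, so the defendant offers 0 and keeps 150.
Round 3 (the plaintiff proposes): the defendant can get 150 next round, worth 0.93 × 150 = 139.5 now, so the plaintiff offers 139.5, keeping 10.5.
Round 2 (the defendant proposes): the plaintiff can get 10.5 next round, worth 0.91 × 10.5 = 9.555 now. The defendant offers 9.555 and keeps 150 − 9.555 = 140.445.
Round 1 (the plaintiff proposes): the defendant can get 140.445 next round, worth 0.93 × 140.445 = 130.61385 now. The plaintiff offers 130.61385 and keeps 150 − 130.61385 = 19.38615.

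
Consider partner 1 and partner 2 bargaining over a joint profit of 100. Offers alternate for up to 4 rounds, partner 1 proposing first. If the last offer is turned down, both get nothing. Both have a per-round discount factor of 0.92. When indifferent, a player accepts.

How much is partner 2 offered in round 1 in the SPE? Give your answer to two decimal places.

Round 4 (partner 2 proposes): partner 1 will accept anything ≥ 0, so partner 2 offers 0 and keeps 100.
Round 3 (partner 1 proposes): partner 2 can get 100 next round, worth 0.92 × 100 = 92 now; partner 1 offers that and keeps 8.
Round 2 (partner 2 proposes): partner 1 can get 8 next round, worth 0.92 × 8 = 7.36 now; partner 2 offers that and keeps 92.64.
Round 1 (partner 1 proposes): partner 2 can get 92.64 next round, worth 0.92 × 92.64 = 85.2288 now, so partner 1 offers 85.2288, keeping 14.7712.

85.23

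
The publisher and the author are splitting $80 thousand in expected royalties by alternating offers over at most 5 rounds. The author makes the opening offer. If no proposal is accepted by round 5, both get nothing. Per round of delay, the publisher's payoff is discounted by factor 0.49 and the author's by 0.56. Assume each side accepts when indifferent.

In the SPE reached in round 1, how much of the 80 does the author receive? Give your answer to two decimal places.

58.02

Round 5 (the author proposes): the publisher will accept anything ≥ 0, so the author offers 0 and keeps 80.
Round 4 (the publisher proposes): the author can get 80 next round, worth 0.56 × 80 = 44.8 now. The publisher offers 44.8 and keeps 80 − 44.8 = 35.2.
Round 3 (the author proposes): the publisher can get 35.2 next round, worth 0.49 × 35.2 = 17.248 now, so the author offers 17.248, keeping 62.752.
Round 2 (the publisher proposes): the author can get 62.752 next round, worth 0.56 × 62.752 = 35.14112 now; the publisher offers that and keeps 44.85888.
Round 1 (the author proposes): the publisher can get 44.85888 next round, worth 0.49 × 44.85888 = 21.9808512 now. The author offers 21.9808512 and keeps 80 − 21.9808512 = 58.0191488.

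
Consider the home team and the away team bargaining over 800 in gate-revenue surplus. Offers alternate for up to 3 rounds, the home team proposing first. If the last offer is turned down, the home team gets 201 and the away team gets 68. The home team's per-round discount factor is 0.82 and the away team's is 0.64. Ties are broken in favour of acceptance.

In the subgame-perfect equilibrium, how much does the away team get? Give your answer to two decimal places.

127.85

By backward induction:
Round 3 (the home team proposes): the away team gets 68 if talks fail, so the home team offers 68 and keeps 732.
Round 2 (the away team proposes): the home team can get 732 next round, worth 0.82 × 732 = 600.24 now, so the away team offers 600.24, keeping 199.76.
Round 1 (the home team proposes): the away team can get 199.76 next round, worth 0.64 × 199.76 = 127.8464 now, so the home team offers 127.8464, keeping 672.1536.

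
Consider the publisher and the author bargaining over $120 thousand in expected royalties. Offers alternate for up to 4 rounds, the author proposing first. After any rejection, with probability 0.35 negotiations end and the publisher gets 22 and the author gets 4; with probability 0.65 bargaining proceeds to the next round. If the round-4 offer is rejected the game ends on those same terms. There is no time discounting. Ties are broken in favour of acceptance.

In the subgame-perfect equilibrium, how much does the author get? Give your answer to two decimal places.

By backward induction:
Round 4 (the publisher proposes): the author gets 4 if talks fail, so the publisher offers 4 and keeps 116.
Round 3 (the author proposes): rejecting gives the publisher an expected 0.65 × 116 + 0.35 × 22 = 83.1, so the author offers 83.1, keeping 36.9.
Round 2 (the publisher proposes): rejecting gives the author an expected 0.65 × 36.9 + 0.35 × 4 = 25.385. The publisher offers 25.385 and keeps 120 − 25.385 = 94.615.
Round 1 (the author proposes): rejecting gives the publisher an expected 0.65 × 94.615 + 0.35 × 22 = 69.19975; the author offers that and keeps 50.80025.

50.80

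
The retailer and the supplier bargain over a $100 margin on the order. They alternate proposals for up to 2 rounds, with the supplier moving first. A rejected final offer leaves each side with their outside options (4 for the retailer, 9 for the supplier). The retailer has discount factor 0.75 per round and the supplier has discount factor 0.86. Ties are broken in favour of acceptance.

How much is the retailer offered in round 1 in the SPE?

68.25

Round 2 (the retailer proposes): the supplier gets 9 if talks fail, so the retailer offers 9 and keeps 91.
Round 1 (the supplier proposes): the retailer can get 91 next round, worth 0.75 × 91 = 68.25 now, so the supplier offers 68.25, keeping 31.75.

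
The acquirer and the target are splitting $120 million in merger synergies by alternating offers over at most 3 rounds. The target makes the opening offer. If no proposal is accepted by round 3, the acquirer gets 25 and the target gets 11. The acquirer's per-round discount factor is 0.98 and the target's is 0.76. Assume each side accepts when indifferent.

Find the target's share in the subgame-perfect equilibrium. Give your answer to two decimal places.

73.16

Round 3 (the target proposes): the acquirer gets 25 if talks fail, so the target offers 25 and keeps 95.
Round 2 (the acquirer proposes): the target can get 95 next round, worth 0.76 × 95 = 72.2 now. The acquirer offers 72.2 and keeps 120 − 72.2 = 47.8.
Round 1 (the target proposes): the acquirer can get 47.8 next round, worth 0.98 × 47.8 = 46.844 now. The target offers 46.844 and keeps 120 − 46.844 = 73.156.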